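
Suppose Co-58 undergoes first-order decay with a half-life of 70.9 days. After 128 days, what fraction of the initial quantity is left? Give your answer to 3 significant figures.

0.286

n = 128/70.9 ≈ 1.8054 half-lives.
Fraction remaining = (1/2)^1.8054 ≈ 0.28611.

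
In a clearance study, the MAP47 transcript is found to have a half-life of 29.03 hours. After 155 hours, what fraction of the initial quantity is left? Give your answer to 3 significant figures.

n = 155/29.03 ≈ 5.3393 half-lives.
Fraction remaining = (1/2)^5.3393 ≈ 0.024701.

0.0247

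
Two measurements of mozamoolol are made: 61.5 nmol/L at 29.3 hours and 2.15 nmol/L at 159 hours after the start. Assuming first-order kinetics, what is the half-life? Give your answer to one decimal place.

26.8 hours

Over Δt = 159 − 29.3 = 129.7 hours, the level fell by a factor of 61.5/2.15 ≈ 28.605.
n = log₂(28.605) ≈ 4.8382 half-lives, so t½ = 129.7/4.8382 ≈ 26.808 hours.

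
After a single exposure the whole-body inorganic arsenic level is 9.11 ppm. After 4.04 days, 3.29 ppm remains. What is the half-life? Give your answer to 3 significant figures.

A/A₀ = 3.29/9.11 ≈ 0.36114.
n = log₂(2.769) ≈ 1.4694 half-lives elapsed in 4.04 days.
t½ = 4.04/1.4694 ≈ 2.7495 days.

2.75 days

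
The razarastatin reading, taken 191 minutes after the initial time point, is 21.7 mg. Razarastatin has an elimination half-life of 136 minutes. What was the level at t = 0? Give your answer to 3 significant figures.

Number of half-lives elapsed: n = 191/136 ≈ 1.4044.
A₀ = A × 2^n = 21.7 × 2^1.4044 = 21.7 × 2.6471 ≈ 57.442 mg.

57.4 mg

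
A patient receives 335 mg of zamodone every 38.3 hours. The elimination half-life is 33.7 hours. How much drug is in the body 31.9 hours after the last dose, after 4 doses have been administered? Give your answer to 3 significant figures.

The 4 doses were given 146.8, 108.5, 70.2, 31.9 hours ago.
Total = 335·(1/2)^(146.8/33.7) + 335·(1/2)^(108.5/33.7) + 335·(1/2)^(70.2/33.7) + 335·(1/2)^(31.9/33.7)
      = 16.358 + 35.963 + 79.063 + 173.82 ≈ 305.2 mg.

305 mg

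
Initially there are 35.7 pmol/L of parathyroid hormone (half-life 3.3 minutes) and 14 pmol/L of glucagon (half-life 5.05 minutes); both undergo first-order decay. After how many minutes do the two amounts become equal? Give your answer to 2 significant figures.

13 minutes

Set 35.7·(1/2)^(t/3.3) = 14·(1/2)^(t/5.05).
Taking log₂: log₂(35.7/14) = t·(1/3.3 − 1/5.05).
log₂(2.55) = 1.3505; 1/3.3 − 1/5.05 = 0.10501.
t = 1.3505 / 0.10501 ≈ 12.861 minutes.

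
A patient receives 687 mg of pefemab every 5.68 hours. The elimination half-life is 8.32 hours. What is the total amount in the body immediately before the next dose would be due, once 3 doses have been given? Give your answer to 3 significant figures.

The 3 doses were given 17.04, 11.36, 5.68 hours ago.
Total = 687·(1/2)^(17.04/8.32) + 687·(1/2)^(11.36/8.32) + 687·(1/2)^(5.68/8.32)
      = 166.12 + 266.65 + 428 ≈ 860.77 mg.

861 mg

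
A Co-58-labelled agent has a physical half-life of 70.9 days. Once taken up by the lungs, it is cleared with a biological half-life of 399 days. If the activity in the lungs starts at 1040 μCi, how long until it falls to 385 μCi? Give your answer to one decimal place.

86.3 days

1/t_eff = 1/t_phys + 1/t_biol = 1/70.9 + 1/399 = 0.016611 per day.
t_eff = 70.9 × 399 / (70.9 + 399) ≈ 60.202 days.
n = log₂(1040/385) ≈ 1.4337; t = 1.4337 × 60.202 ≈ 86.309 days.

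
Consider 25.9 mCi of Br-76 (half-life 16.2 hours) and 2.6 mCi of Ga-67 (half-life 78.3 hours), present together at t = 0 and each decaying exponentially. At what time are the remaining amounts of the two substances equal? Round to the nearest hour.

68 hours

Set 25.9·(1/2)^(t/16.2) = 2.6·(1/2)^(t/78.3).
Taking log₂: log₂(25.9/2.6) = t·(1/16.2 − 1/78.3).
log₂(9.9615) = 3.3164; 1/16.2 − 1/78.3 = 0.048957.
t = 3.3164 / 0.048957 ≈ 67.74 hours.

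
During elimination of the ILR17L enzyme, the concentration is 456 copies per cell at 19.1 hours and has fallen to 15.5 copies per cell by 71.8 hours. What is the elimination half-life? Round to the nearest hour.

11 hours

Over Δt = 71.8 − 19.1 = 52.7 hours, the level fell by a factor of 456/15.5 ≈ 29.419.
n = log₂(29.419) ≈ 4.8787 half-lives, so t½ = 52.7/4.8787 ≈ 10.802 hours.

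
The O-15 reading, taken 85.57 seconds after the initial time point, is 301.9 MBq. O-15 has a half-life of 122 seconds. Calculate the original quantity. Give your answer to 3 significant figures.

491 MBq

Number of half-lives elapsed: n = 85.57/122 ≈ 0.70139.
A₀ = A × 2^n = 301.9 × 2^0.70139 = 301.9 × 1.6261 ≈ 490.91 MBq.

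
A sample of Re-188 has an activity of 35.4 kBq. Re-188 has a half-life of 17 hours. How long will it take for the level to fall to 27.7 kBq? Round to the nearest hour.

Fraction remaining = 27.7/35.4 ≈ 0.78249.
n = log₂(35.4/27.7) = ln(1.278)/ln 2 ≈ 0.35386 half-lives.
t = n × t½ = 0.35386 × 17 ≈ 6.0157 hours.

6 hours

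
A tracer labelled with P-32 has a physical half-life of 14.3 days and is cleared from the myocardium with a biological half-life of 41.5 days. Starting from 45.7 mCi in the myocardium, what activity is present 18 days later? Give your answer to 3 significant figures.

14.1 mCi

1/t_eff = 1/t_phys + 1/t_biol = 1/14.3 + 1/41.5 = 0.094026 per day.
t_eff = 14.3 × 41.5 / (14.3 + 41.5) ≈ 10.635 days.
Remaining = 45.7 × (1/2)^(18/10.635) = 45.7 × (1/2)^1.6925 ≈ 14.139 mCi.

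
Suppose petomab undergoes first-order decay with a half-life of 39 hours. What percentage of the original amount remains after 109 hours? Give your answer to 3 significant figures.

n = 109/39 ≈ 2.7949 half-lives.
Fraction remaining = (1/2)^2.7949 ≈ 0.1441, i.e. 14.41%.

14.4%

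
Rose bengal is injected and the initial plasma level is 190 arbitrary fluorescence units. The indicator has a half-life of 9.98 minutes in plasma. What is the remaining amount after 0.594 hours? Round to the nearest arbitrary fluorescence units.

16 arbitrary fluorescence units

Convert the elapsed time: 0.594 hours = 35.64 minutes.
Number of half-lives: n = 35.64/9.98 ≈ 3.5711.
Remaining = 190 × (1/2)^3.5711 = 190 × 0.084135 ≈ 15.986 arbitrary fluorescence units.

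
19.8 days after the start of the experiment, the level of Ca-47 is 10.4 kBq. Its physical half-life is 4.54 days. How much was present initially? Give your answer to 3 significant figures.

Number of half-lives elapsed: n = 19.8/4.54 ≈ 4.3612.
A₀ = A × 2^n = 10.4 × 2^4.3612 = 10.4 × 20.552 ≈ 213.74 kBq.

214 kBq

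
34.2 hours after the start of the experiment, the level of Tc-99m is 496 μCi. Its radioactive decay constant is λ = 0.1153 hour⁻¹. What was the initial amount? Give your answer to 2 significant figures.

t½ = ln 2 / λ = 0.69315 / 0.1153 ≈ 6.0117 hours.
Number of half-lives elapsed: n = 34.2/6.0117 ≈ 5.6889.
A₀ = A × 2^n = 496 × 2^5.6889 = 496 × 51.586 ≈ 25587 μCi.

26000 μCi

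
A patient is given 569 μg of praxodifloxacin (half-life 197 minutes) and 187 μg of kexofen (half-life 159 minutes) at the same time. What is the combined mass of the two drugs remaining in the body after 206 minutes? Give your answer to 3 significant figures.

praxodifloxacin: 569 × (1/2)^(206/197) = 569 × (1/2)^1.0457 ≈ 275.63 μg.
kexofen: 187 × (1/2)^(206/159) = 187 × (1/2)^1.2956 ≈ 76.178 μg.
Total = 275.63 + 76.178 ≈ 351.81 μg.

352 μg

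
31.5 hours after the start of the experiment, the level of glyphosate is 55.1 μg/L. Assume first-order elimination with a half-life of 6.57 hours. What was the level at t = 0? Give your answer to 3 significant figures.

1530 μg/L

Number of half-lives elapsed: n = 31.5/6.57 ≈ 4.7945.
A₀ = A × 2^n = 55.1 × 2^4.7945 = 55.1 × 27.752 ≈ 1529.1 μg/L.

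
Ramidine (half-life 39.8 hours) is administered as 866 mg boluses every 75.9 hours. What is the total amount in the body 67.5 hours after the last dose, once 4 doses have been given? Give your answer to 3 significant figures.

363 mg

The 4 doses were given 295.2, 219.3, 143.4, 67.5 hours ago.
Total = 866·(1/2)^(295.2/39.8) + 866·(1/2)^(219.3/39.8) + 866·(1/2)^(143.4/39.8) + 866·(1/2)^(67.5/39.8)
      = 5.067 + 19.003 + 71.269 + 267.29 ≈ 362.63 mg.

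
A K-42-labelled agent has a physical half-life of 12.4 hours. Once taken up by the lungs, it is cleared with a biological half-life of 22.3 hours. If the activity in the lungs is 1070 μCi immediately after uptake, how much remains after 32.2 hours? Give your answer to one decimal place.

1/t_eff = 1/t_phys + 1/t_biol = 1/12.4 + 1/22.3 = 0.12549 per hour.
t_eff = 12.4 × 22.3 / (12.4 + 22.3) ≈ 7.9689 hours.
Remaining = 1070 × (1/2)^(32.2/7.9689) = 1070 × (1/2)^4.0407 ≈ 65.014 μCi.

65.0 μCi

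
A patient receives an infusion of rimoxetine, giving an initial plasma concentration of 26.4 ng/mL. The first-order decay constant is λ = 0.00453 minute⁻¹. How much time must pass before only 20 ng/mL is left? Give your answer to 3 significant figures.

t½ = ln 2 / λ = 0.69315 / 0.00453 ≈ 153.01 minutes.
Fraction remaining = 20/26.4 ≈ 0.75758.
n = log₂(26.4/20) = ln(1.32)/ln 2 ≈ 0.40054 half-lives.
t = n × t½ = 0.40054 × 153.01 ≈ 61.287 minutes.

61.3 minutes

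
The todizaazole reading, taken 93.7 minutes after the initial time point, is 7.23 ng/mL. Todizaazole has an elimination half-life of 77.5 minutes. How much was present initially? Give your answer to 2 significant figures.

Number of half-lives elapsed: n = 93.7/77.5 ≈ 1.209.
A₀ = A × 2^n = 7.23 × 2^1.209 = 7.23 × 2.3118 ≈ 16.714 ng/mL.

17 ng/mL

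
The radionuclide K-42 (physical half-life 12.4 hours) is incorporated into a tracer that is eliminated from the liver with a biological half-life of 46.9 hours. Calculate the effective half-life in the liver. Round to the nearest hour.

1/t_eff = 1/t_phys + 1/t_biol = 1/12.4 + 1/46.9 = 0.10197 per hour.
t_eff = 12.4 × 46.9 / (12.4 + 46.9) ≈ 9.8071 hours.

10 hours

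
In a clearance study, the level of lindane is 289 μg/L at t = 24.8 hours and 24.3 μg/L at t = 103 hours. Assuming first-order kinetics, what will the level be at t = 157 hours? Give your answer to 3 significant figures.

4.40 μg/L

Over Δt = 103 − 24.8 = 78.2 hours, the level fell by a factor of 289/24.3 ≈ 11.893.
n = log₂(11.893) ≈ 3.572 half-lives, so t½ = 78.2/3.572 ≈ 21.892 hours.
From t = 103 to t = 157: 24.3 × (1/2)^((157−103)/21.892) ≈ 4.3962 μg/L.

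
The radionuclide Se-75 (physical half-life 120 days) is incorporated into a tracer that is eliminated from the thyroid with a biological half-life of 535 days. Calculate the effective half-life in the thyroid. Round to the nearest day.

98 days

1/t_eff = 1/t_phys + 1/t_biol = 1/120 + 1/535 = 0.010202 per day.
t_eff = 120 × 535 / (120 + 535) ≈ 98.015 days.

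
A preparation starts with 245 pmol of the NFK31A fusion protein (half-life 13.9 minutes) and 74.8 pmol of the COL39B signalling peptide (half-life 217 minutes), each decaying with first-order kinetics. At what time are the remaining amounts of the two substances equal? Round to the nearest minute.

25 minutes

Set 245·(1/2)^(t/13.9) = 74.8·(1/2)^(t/217).
Taking log₂: log₂(245/74.8) = t·(1/13.9 − 1/217).
log₂(3.2754) = 1.7117; 1/13.9 − 1/217 = 0.067334.
t = 1.7117 / 0.067334 ≈ 25.421 minutes.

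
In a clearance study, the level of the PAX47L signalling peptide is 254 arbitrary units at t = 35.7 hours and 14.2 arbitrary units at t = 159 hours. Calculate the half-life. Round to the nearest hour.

Over Δt = 159 − 35.7 = 123.3 hours, the level fell by a factor of 254/14.2 ≈ 17.887.
n = log₂(17.887) ≈ 4.1609 half-lives, so t½ = 123.3/4.1609 ≈ 29.633 hours.

30 hours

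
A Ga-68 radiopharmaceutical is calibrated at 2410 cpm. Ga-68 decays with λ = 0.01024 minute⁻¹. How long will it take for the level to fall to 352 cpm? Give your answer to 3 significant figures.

188 minutes

t½ = ln 2 / λ = 0.69315 / 0.01024 ≈ 67.69 minutes.
Fraction remaining = 352/2410 ≈ 0.14606.
n = log₂(2410/352) = ln(6.8466)/ln 2 ≈ 2.7754 half-lives.
t = n × t½ = 2.7754 × 67.69 ≈ 187.87 minutes.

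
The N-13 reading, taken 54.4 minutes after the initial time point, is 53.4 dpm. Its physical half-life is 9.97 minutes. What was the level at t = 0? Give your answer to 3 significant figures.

Number of half-lives elapsed: n = 54.4/9.97 ≈ 5.4564.
A₀ = A × 2^n = 53.4 × 2^5.4564 = 53.4 × 43.907 ≈ 2344.6 dpm.

2340 dpm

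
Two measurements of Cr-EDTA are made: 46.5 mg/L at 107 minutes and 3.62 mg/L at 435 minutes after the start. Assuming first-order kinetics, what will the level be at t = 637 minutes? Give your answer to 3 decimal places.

0.751 mg/L

Over Δt = 435 − 107 = 328 minutes, the level fell by a factor of 46.5/3.62 ≈ 12.845.
n = log₂(12.845) ≈ 3.6832 half-lives, so t½ = 328/3.6832 ≈ 89.054 minutes.
From t = 435 to t = 637: 3.62 × (1/2)^((637−435)/89.054) ≈ 0.75142 mg/L.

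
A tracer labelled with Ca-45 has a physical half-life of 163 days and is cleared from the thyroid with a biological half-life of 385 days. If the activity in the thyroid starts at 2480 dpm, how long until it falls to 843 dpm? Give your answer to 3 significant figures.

178 days

1/t_eff = 1/t_phys + 1/t_biol = 1/163 + 1/385 = 0.0087324 per day.
t_eff = 163 × 385 / (163 + 385) ≈ 114.52 days.
n = log₂(2480/843) ≈ 1.5567; t = 1.5567 × 114.52 ≈ 178.27 days.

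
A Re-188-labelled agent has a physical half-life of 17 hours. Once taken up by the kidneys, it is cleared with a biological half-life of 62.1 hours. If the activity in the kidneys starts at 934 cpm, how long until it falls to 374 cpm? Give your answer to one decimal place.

1/t_eff = 1/t_phys + 1/t_biol = 1/17 + 1/62.1 = 0.074927 per hour.
t_eff = 17 × 62.1 / (17 + 62.1) ≈ 13.346 hours.
n = log₂(934/374) ≈ 1.3204; t = 1.3204 × 13.346 ≈ 17.622 hours.

17.6 hours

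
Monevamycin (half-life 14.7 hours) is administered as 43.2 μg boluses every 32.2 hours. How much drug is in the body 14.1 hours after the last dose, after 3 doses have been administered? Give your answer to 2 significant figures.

28 μg

The 3 doses were given 78.5, 46.3, 14.1 hours ago.
Total = 43.2·(1/2)^(78.5/14.7) + 43.2·(1/2)^(46.3/14.7) + 43.2·(1/2)^(14.1/14.7)
      = 1.0665 + 4.8679 + 22.22 ≈ 28.154 μg.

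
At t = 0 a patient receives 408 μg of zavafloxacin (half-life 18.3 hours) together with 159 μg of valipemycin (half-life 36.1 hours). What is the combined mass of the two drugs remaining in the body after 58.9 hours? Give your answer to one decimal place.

95.1 μg

zavafloxacin: 408 × (1/2)^(58.9/18.3) = 408 × (1/2)^3.2186 ≈ 43.83 μg.
valipemycin: 159 × (1/2)^(58.9/36.1) = 159 × (1/2)^1.6316 ≈ 51.315 μg.
Total = 43.83 + 51.315 ≈ 95.145 μg.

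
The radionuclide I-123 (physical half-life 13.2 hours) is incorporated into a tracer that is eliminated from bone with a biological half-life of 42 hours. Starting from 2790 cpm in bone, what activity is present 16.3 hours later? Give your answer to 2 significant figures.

1/t_eff = 1/t_phys + 1/t_biol = 1/13.2 + 1/42 = 0.099567 per hour.
t_eff = 13.2 × 42 / (13.2 + 42) ≈ 10.043 hours.
Remaining = 2790 × (1/2)^(16.3/10.043) = 2790 × (1/2)^1.6229 ≈ 905.84 cpm.

910 cpm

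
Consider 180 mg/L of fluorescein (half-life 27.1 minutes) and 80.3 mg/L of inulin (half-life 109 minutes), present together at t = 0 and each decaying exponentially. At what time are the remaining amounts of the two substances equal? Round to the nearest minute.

42 minutes

Set 180·(1/2)^(t/27.1) = 80.3·(1/2)^(t/109).
Taking log₂: log₂(180/80.3) = t·(1/27.1 − 1/109).
log₂(2.2416) = 1.1645; 1/27.1 − 1/109 = 0.027726.
t = 1.1645 / 0.027726 ≈ 42.001 minutes.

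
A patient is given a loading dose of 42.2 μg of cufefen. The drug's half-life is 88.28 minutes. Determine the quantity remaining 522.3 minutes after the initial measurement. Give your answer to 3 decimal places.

Number of half-lives: n = 522.3/88.28 ≈ 5.9164.
Remaining = 42.2 × (1/2)^5.9164 = 42.2 × 0.016557 ≈ 0.69871 μg.

0.699 μg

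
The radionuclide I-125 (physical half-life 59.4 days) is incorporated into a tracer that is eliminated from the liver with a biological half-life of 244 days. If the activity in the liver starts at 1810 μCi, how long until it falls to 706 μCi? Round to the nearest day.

65 days

1/t_eff = 1/t_phys + 1/t_biol = 1/59.4 + 1/244 = 0.020933 per day.
t_eff = 59.4 × 244 / (59.4 + 244) ≈ 47.771 days.
n = log₂(1810/706) ≈ 1.3582; t = 1.3582 × 47.771 ≈ 64.884 days.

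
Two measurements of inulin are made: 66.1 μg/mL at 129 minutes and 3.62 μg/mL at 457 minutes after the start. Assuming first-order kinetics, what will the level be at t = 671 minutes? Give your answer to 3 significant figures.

0.544 μg/mL

Over Δt = 457 − 129 = 328 minutes, the level fell by a factor of 66.1/3.62 ≈ 18.26.
n = log₂(18.26) ≈ 4.1906 half-lives, so t½ = 328/4.1906 ≈ 78.271 minutes.
From t = 457 to t = 671: 3.62 × (1/2)^((671−457)/78.271) ≈ 0.54408 μg/mL.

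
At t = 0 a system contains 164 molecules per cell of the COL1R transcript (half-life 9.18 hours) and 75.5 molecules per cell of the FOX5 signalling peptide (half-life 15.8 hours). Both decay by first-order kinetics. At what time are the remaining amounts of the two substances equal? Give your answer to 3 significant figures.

Set 164·(1/2)^(t/9.18) = 75.5·(1/2)^(t/15.8).
Taking log₂: log₂(164/75.5) = t·(1/9.18 − 1/15.8).
log₂(2.1722) = 1.1191; 1/9.18 − 1/15.8 = 0.045641.
t = 1.1191 / 0.045641 ≈ 24.52 hours.

24.5 hours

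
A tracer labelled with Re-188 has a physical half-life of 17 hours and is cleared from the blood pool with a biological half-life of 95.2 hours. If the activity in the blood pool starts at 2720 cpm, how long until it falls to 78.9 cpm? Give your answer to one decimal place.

1/t_eff = 1/t_phys + 1/t_biol = 1/17 + 1/95.2 = 0.069328 per hour.
t_eff = 17 × 95.2 / (17 + 95.2) ≈ 14.424 hours.
n = log₂(2720/78.9) ≈ 5.1074; t = 5.1074 × 14.424 ≈ 73.671 hours.

73.7 hours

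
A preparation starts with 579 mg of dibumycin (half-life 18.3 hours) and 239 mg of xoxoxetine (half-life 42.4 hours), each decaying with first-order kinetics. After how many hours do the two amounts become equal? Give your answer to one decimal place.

41.1 hours

Set 579·(1/2)^(t/18.3) = 239·(1/2)^(t/42.4).
Taking log₂: log₂(579/239) = t·(1/18.3 − 1/42.4).
log₂(2.4226) = 1.2766; 1/18.3 − 1/42.4 = 0.03106.
t = 1.2766 / 0.03106 ≈ 41.1 hours.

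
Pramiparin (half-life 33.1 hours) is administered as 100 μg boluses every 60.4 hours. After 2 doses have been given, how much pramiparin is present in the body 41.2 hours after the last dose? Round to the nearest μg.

The 2 doses were given 101.6, 41.2 hours ago.
Total = 100·(1/2)^(101.6/33.1) + 100·(1/2)^(41.2/33.1)
      = 11.912 + 42.199 ≈ 54.111 μg.

54 μg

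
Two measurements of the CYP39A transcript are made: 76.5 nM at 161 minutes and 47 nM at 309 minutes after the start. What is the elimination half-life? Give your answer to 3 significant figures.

211 minutes

Over Δt = 309 − 161 = 148 minutes, the level fell by a factor of 76.5/47 ≈ 1.6277.
n = log₂(1.6277) ≈ 0.7028 half-lives, so t½ = 148/0.7028 ≈ 210.59 minutes.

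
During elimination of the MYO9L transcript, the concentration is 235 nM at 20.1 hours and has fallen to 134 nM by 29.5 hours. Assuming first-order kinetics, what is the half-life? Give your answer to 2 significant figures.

Over Δt = 29.5 − 20.1 = 9.4 hours, the level fell by a factor of 235/134 ≈ 1.7537.
n = log₂(1.7537) ≈ 0.81043 half-lives, so t½ = 9.4/0.81043 ≈ 11.599 hours.

12 hours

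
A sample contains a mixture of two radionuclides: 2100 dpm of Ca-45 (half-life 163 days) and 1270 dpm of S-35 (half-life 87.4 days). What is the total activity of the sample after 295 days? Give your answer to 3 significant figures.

721 dpm

Ca-45: 2100 × (1/2)^(295/163) = 2100 × (1/2)^1.8098 ≈ 598.98 dpm.
S-35: 1270 × (1/2)^(295/87.4) = 1270 × (1/2)^3.3753 ≈ 122.39 dpm.
Total = 598.98 + 122.39 ≈ 721.37 dpm.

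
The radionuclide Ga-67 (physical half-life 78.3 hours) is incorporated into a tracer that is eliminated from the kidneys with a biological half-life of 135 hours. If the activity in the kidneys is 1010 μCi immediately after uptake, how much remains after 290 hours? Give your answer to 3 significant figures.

1/t_eff = 1/t_phys + 1/t_biol = 1/78.3 + 1/135 = 0.020179 per hour.
t_eff = 78.3 × 135 / (78.3 + 135) ≈ 49.557 hours.
Remaining = 1010 × (1/2)^(290/49.557) = 1010 × (1/2)^5.8519 ≈ 17.488 μCi.

17.5 μCi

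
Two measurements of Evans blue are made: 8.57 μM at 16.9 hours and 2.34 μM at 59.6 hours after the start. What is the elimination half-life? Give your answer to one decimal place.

22.8 hours

Over Δt = 59.6 − 16.9 = 42.7 hours, the level fell by a factor of 8.57/2.34 ≈ 3.6624.
n = log₂(3.6624) ≈ 1.8728 half-lives, so t½ = 42.7/1.8728 ≈ 22.8 hours.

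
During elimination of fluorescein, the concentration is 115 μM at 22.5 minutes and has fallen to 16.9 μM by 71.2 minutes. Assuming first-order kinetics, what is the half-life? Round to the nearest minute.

18 minutes

Over Δt = 71.2 − 22.5 = 48.7 minutes, the level fell by a factor of 115/16.9 ≈ 6.8047.
n = log₂(6.8047) ≈ 2.7665 half-lives, so t½ = 48.7/2.7665 ≈ 17.603 minutes.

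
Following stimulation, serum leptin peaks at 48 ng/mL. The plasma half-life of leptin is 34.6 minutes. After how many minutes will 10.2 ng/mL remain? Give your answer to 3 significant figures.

77.3 minutes

Fraction remaining = 10.2/48 ≈ 0.2125.
n = log₂(48/10.2) = ln(4.7059)/ln 2 ≈ 2.2345 half-lives.
t = n × t½ = 2.2345 × 34.6 ≈ 77.312 minutes.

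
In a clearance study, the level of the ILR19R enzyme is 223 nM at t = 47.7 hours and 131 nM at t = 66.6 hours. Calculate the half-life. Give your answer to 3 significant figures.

Over Δt = 66.6 − 47.7 = 18.9 hours, the level fell by a factor of 223/131 ≈ 1.7023.
n = log₂(1.7023) ≈ 0.76748 half-lives, so t½ = 18.9/0.76748 ≈ 24.626 hours.

24.6 hours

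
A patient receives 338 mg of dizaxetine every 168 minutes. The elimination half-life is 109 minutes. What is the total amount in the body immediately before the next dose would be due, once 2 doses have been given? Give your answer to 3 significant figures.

The 2 doses were given 336, 168 minutes ago.
Total = 338·(1/2)^(336/109) + 338·(1/2)^(168/109)
      = 39.9 + 116.13 ≈ 156.03 mg.

156 mg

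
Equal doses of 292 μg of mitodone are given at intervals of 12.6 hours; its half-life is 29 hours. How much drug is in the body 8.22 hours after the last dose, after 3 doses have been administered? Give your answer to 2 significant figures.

The 3 doses were given 33.42, 20.82, 8.22 hours ago.
Total = 292·(1/2)^(33.42/29) + 292·(1/2)^(20.82/29) + 292·(1/2)^(8.22/29)
      = 131.36 + 177.53 + 239.91 ≈ 548.8 μg.

550 μg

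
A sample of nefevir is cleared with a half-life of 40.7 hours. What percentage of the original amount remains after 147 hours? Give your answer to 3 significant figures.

8.18%

n = 147/40.7 ≈ 3.6118 half-lives.
Fraction remaining = (1/2)^3.6118 ≈ 0.081798, i.e. 8.1798%.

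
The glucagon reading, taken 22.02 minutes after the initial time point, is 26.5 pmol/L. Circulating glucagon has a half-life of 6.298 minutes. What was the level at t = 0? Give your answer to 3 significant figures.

Number of half-lives elapsed: n = 22.02/6.298 ≈ 3.4963.
A₀ = A × 2^n = 26.5 × 2^3.4963 = 26.5 × 11.285 ≈ 299.06 pmol/L.

299 pmol/L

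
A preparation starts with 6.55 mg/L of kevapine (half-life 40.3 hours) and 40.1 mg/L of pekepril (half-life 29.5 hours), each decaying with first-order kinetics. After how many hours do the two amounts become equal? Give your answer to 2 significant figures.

Set 6.55·(1/2)^(t/40.3) = 40.1·(1/2)^(t/29.5).
Taking log₂: log₂(6.55/40.1) = t·(1/40.3 − 1/29.5).
log₂(0.16334) = -2.614; 1/40.3 − 1/29.5 = -0.0090844.
t = -2.614 / -0.0090844 ≈ 287.75 hours.

290 hours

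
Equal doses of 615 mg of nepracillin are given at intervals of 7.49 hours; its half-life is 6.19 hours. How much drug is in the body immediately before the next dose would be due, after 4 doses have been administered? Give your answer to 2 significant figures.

The 4 doses were given 29.96, 22.47, 14.98, 7.49 hours ago.
Total = 615·(1/2)^(29.96/6.19) + 615·(1/2)^(22.47/6.19) + 615·(1/2)^(14.98/6.19) + 615·(1/2)^(7.49/6.19)
      = 21.472 + 49.673 + 114.91 + 265.84 ≈ 451.9 mg.

450 mg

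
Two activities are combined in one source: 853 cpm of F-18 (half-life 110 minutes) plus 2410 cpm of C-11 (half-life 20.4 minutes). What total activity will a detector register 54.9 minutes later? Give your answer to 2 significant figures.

980 cpm

F-18: 853 × (1/2)^(54.9/110) = 853 × (1/2)^0.49909 ≈ 603.54 cpm.
C-11: 2410 × (1/2)^(54.9/20.4) = 2410 × (1/2)^2.6912 ≈ 373.16 cpm.
Total = 603.54 + 373.16 ≈ 976.7 cpm.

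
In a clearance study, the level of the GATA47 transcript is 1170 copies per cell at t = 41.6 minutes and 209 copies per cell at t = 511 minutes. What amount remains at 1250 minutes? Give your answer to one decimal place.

Over Δt = 511 − 41.6 = 469.4 minutes, the level fell by a factor of 1170/209 ≈ 5.5981.
n = log₂(5.5981) ≈ 2.4849 half-lives, so t½ = 469.4/2.4849 ≈ 188.9 minutes.
From t = 511 to t = 1250: 209 × (1/2)^((1250−511)/188.9) ≈ 13.883 copies per cell.

13.9 copies per cell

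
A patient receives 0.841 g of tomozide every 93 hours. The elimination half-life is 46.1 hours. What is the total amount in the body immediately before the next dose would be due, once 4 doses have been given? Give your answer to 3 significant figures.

The 4 doses were given 372, 279, 186, 93 hours ago.
Total = 0.841·(1/2)^(372/46.1) + 0.841·(1/2)^(279/46.1) + 0.841·(1/2)^(186/46.1) + 0.841·(1/2)^(93/46.1)
      = 0.0031308 + 0.012675 + 0.051313 + 0.20774 ≈ 0.27485 g.

0.275 g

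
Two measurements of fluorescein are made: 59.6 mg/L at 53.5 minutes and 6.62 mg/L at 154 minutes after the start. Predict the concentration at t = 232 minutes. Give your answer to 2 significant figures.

Over Δt = 154 − 53.5 = 100.5 minutes, the level fell by a factor of 59.6/6.62 ≈ 9.003.
n = log₂(9.003) ≈ 3.1704 half-lives, so t½ = 100.5/3.1704 ≈ 31.699 minutes.
From t = 154 to t = 232: 6.62 × (1/2)^((232−154)/31.699) ≈ 1.2026 mg/L.

1.2 mg/L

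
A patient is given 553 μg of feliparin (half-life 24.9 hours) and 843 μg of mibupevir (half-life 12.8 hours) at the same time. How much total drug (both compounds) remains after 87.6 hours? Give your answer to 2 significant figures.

56 μg

feliparin: 553 × (1/2)^(87.6/24.9) = 553 × (1/2)^3.5181 ≈ 48.27 μg.
mibupevir: 843 × (1/2)^(87.6/12.8) = 843 × (1/2)^6.8437 ≈ 7.3393 μg.
Total = 48.27 + 7.3393 ≈ 55.61 μg.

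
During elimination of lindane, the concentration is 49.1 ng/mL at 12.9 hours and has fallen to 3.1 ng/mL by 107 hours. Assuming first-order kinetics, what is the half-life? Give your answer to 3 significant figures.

Over Δt = 107 − 12.9 = 94.1 hours, the level fell by a factor of 49.1/3.1 ≈ 15.839.
n = log₂(15.839) ≈ 3.9854 half-lives, so t½ = 94.1/3.9854 ≈ 23.611 hours.

23.6 hours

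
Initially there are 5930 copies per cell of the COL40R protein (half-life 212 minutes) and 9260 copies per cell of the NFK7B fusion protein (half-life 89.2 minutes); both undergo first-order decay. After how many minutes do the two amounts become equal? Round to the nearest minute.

99 minutes

Set 5930·(1/2)^(t/212) = 9260·(1/2)^(t/89.2).
Taking log₂: log₂(5930/9260) = t·(1/212 − 1/89.2).
log₂(0.64039) = -0.64298; 1/212 − 1/89.2 = -0.0064938.
t = -0.64298 / -0.0064938 ≈ 99.015 minutes.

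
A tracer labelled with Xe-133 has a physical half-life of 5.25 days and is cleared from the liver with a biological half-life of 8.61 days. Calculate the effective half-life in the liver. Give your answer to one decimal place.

3.3 days

1/t_eff = 1/t_phys + 1/t_biol = 1/5.25 + 1/8.61 = 0.30662 per day.
t_eff = 5.25 × 8.61 / (5.25 + 8.61) ≈ 3.2614 days.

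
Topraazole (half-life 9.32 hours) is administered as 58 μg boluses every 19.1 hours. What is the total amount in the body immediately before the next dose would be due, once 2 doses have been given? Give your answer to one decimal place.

17.4 μg

The 2 doses were given 38.2, 19.1 hours ago.
Total = 58·(1/2)^(38.2/9.32) + 58·(1/2)^(19.1/9.32)
      = 3.3853 + 14.012 ≈ 17.398 μg.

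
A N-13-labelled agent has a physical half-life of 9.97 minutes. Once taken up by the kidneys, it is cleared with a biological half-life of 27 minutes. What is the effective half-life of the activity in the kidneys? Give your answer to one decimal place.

1/t_eff = 1/t_phys + 1/t_biol = 1/9.97 + 1/27 = 0.13734 per minute.
t_eff = 9.97 × 27 / (9.97 + 27) ≈ 7.2813 minutes.

7.3 minutes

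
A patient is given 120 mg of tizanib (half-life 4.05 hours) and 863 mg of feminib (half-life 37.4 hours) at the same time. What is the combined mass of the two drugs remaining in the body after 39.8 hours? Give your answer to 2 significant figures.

410 mg

tizanib: 120 × (1/2)^(39.8/4.05) = 120 × (1/2)^9.8272 ≈ 0.1321 mg.
feminib: 863 × (1/2)^(39.8/37.4) = 863 × (1/2)^1.0642 ≈ 412.73 mg.
Total = 0.1321 + 412.73 ≈ 412.86 mg.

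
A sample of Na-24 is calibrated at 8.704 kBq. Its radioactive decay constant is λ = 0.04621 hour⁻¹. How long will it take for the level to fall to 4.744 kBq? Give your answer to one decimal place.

13.1 hours

t½ = ln 2 / λ = 0.69315 / 0.04621 ≈ 15 hours.
Fraction remaining = 4.744/8.704 ≈ 0.54504.
n = log₂(8.704/4.744) = ln(1.8347)/ln 2 ≈ 0.87557 half-lives.
t = n × t½ = 0.87557 × 15 ≈ 13.134 hours.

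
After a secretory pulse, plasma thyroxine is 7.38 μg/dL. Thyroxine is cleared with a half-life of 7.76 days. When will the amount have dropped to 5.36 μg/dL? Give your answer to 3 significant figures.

3.58 days

Fraction remaining = 5.36/7.38 ≈ 0.72629.
n = log₂(7.38/5.36) = ln(1.3769)/ln 2 ≈ 0.46139 half-lives.
t = n × t½ = 0.46139 × 7.76 ≈ 3.5804 days.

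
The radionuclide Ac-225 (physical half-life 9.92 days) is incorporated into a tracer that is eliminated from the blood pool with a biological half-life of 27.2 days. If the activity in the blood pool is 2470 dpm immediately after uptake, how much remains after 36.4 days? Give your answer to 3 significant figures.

76.8 dpm

1/t_eff = 1/t_phys + 1/t_biol = 1/9.92 + 1/27.2 = 0.13757 per day.
t_eff = 9.92 × 27.2 / (9.92 + 27.2) ≈ 7.269 days.
Remaining = 2470 × (1/2)^(36.4/7.269) = 2470 × (1/2)^5.0076 ≈ 76.782 dpm.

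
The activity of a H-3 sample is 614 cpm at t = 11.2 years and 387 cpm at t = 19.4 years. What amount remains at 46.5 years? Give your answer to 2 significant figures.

84 cpm

Over Δt = 19.4 − 11.2 = 8.2 years, the level fell by a factor of 614/387 ≈ 1.5866.
n = log₂(1.5866) ≈ 0.66591 half-lives, so t½ = 8.2/0.66591 ≈ 12.314 years.
From t = 19.4 to t = 46.5: 387 × (1/2)^((46.5−19.4)/12.314) ≈ 84.183 cpm.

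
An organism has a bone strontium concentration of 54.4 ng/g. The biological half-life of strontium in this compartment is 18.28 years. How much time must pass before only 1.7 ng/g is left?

91.4 years

1.7/54.4 = 1/32, so 5 half-lives have elapsed.
t = 5 × 18.28 = 91.4 years.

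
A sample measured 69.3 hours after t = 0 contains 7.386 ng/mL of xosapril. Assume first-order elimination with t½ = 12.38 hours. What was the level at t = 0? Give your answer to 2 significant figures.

360 ng/mL

Number of half-lives elapsed: n = 69.3/12.38 ≈ 5.5977.
A₀ = A × 2^n = 7.386 × 2^5.5977 = 7.386 × 48.427 ≈ 357.68 ng/mL.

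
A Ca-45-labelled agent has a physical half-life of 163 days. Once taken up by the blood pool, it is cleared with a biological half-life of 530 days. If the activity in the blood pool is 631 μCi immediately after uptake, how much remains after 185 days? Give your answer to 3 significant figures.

226 μCi

1/t_eff = 1/t_phys + 1/t_biol = 1/163 + 1/530 = 0.0080218 per day.
t_eff = 163 × 530 / (163 + 530) ≈ 124.66 days.
Remaining = 631 × (1/2)^(185/124.66) = 631 × (1/2)^1.484 ≈ 225.58 μCi.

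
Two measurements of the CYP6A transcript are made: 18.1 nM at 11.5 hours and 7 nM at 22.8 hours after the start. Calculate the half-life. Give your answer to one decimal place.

Over Δt = 22.8 − 11.5 = 11.3 hours, the level fell by a factor of 18.1/7 ≈ 2.5857.
n = log₂(2.5857) ≈ 1.3706 half-lives, so t½ = 11.3/1.3706 ≈ 8.2448 hours.

8.2 hours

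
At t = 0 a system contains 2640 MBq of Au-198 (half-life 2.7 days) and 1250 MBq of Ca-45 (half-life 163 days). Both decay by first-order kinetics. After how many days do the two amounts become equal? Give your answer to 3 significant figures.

Set 2640·(1/2)^(t/2.7) = 1250·(1/2)^(t/163).
Taking log₂: log₂(2640/1250) = t·(1/2.7 − 1/163).
log₂(2.112) = 1.0786; 1/2.7 − 1/163 = 0.36424.
t = 1.0786 / 0.36424 ≈ 2.9613 days.

2.96 days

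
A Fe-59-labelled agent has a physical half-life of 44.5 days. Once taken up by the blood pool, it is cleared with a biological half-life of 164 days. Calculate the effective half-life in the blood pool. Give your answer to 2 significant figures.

35 days

1/t_eff = 1/t_phys + 1/t_biol = 1/44.5 + 1/164 = 0.028569 per day.
t_eff = 44.5 × 164 / (44.5 + 164) ≈ 35.002 days.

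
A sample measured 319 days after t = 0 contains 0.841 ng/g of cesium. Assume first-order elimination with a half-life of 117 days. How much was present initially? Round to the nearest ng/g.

6 ng/g

Number of half-lives elapsed: n = 319/117 ≈ 2.7265.
A₀ = A × 2^n = 0.841 × 2^2.7265 = 0.841 × 6.6185 ≈ 5.5661 ng/g.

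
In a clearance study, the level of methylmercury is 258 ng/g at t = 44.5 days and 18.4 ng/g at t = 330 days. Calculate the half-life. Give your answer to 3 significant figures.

74.9 days

Over Δt = 330 − 44.5 = 285.5 days, the level fell by a factor of 258/18.4 ≈ 14.022.
n = log₂(14.022) ≈ 3.8096 half-lives, so t½ = 285.5/3.8096 ≈ 74.942 days.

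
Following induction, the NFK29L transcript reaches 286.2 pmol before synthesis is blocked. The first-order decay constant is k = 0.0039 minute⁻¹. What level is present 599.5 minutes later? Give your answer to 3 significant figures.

27.6 pmol

t½ = ln 2 / k = 0.69315 / 0.0039 ≈ 177.73 minutes.
Number of half-lives: n = 599.5/177.73 ≈ 3.3731.
Remaining = 286.2 × (1/2)^3.3731 = 286.2 × 0.096516 ≈ 27.623 pmol.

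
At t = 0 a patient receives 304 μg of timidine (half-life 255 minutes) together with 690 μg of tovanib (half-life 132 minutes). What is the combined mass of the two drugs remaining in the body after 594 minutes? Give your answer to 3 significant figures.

timidine: 304 × (1/2)^(594/255) = 304 × (1/2)^2.3294 ≈ 60.485 μg.
tovanib: 690 × (1/2)^(594/132) = 690 × (1/2)^4.5 ≈ 30.494 μg.
Total = 60.485 + 30.494 ≈ 90.979 μg.

91.0 μg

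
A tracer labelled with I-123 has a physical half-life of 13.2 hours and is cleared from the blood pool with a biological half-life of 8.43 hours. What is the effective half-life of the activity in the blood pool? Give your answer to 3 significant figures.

5.14 hours

1/t_eff = 1/t_phys + 1/t_biol = 1/13.2 + 1/8.43 = 0.19438 per hour.
t_eff = 13.2 × 8.43 / (13.2 + 8.43) ≈ 5.1445 hours.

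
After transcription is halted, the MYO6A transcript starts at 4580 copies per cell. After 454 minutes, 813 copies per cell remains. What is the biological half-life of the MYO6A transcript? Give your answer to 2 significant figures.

180 minutes

A/A₀ = 813/4580 ≈ 0.17751.
n = log₂(5.6335) ≈ 2.494 half-lives elapsed in 454 minutes.
t½ = 454/2.494 ≈ 182.04 minutes.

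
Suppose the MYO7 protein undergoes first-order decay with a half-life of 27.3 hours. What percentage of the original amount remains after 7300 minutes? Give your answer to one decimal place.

7300 minutes = 121.667 hours.
n = 121.667/27.3 ≈ 4.4567 half-lives.
Fraction remaining = (1/2)^4.4567 ≈ 0.045542, i.e. 4.5542%.

4.6%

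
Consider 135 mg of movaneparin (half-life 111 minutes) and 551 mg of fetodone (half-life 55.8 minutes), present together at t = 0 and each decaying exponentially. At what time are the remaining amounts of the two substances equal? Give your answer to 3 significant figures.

Set 135·(1/2)^(t/111) = 551·(1/2)^(t/55.8).
Taking log₂: log₂(135/551) = t·(1/111 − 1/55.8).
log₂(0.24501) = -2.0291; 1/111 − 1/55.8 = -0.0089121.
t = -2.0291 / -0.0089121 ≈ 227.68 minutes.

228 minutes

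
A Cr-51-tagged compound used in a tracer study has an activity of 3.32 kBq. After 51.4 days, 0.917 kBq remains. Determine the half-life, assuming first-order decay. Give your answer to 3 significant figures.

27.7 days

A/A₀ = 0.917/3.32 ≈ 0.2762.
n = log₂(3.6205) ≈ 1.8562 half-lives elapsed in 51.4 days.
t½ = 51.4/1.8562 ≈ 27.691 days.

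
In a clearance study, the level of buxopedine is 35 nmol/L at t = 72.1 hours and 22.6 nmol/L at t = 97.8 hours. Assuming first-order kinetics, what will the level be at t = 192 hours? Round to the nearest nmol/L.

Over Δt = 97.8 − 72.1 = 25.7 hours, the level fell by a factor of 35/22.6 ≈ 1.5487.
n = log₂(1.5487) ≈ 0.63103 half-lives, so t½ = 25.7/0.63103 ≈ 40.727 hours.
From t = 97.8 to t = 192: 22.6 × (1/2)^((192−97.8)/40.727) ≈ 4.5482 nmol/L.

5 nmol/L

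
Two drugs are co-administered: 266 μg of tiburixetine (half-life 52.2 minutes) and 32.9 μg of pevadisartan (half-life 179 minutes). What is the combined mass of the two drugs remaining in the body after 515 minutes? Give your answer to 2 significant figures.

4.8 μg

tiburixetine: 266 × (1/2)^(515/52.2) = 266 × (1/2)^9.8659 ≈ 0.28507 μg.
pevadisartan: 32.9 × (1/2)^(515/179) = 32.9 × (1/2)^2.8771 ≈ 4.4782 μg.
Total = 0.28507 + 4.4782 ≈ 4.7633 μg.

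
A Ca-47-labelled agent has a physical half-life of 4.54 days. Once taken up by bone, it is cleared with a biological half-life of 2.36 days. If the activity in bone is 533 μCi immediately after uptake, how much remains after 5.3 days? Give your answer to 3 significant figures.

50.0 μCi

1/t_eff = 1/t_phys + 1/t_biol = 1/4.54 + 1/2.36 = 0.64399 per day.
t_eff = 4.54 × 2.36 / (4.54 + 2.36) ≈ 1.5528 days.
Remaining = 533 × (1/2)^(5.3/1.5528) = 533 × (1/2)^3.4132 ≈ 50.034 μCi.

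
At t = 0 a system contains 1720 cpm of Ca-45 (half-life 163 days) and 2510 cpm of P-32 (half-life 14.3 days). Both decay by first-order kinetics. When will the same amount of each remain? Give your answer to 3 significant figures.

Set 1720·(1/2)^(t/163) = 2510·(1/2)^(t/14.3).
Taking log₂: log₂(1720/2510) = t·(1/163 − 1/14.3).
log₂(0.68526) = -0.54528; 1/163 − 1/14.3 = -0.063795.
t = -0.54528 / -0.063795 ≈ 8.5473 days.

8.55 days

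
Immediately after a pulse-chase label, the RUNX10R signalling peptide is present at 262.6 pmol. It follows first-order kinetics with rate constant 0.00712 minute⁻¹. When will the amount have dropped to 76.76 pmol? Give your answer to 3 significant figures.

173 minutes

t½ = ln 2 / k = 0.69315 / 0.00712 ≈ 97.352 minutes.
Fraction remaining = 76.76/262.6 ≈ 0.29231.
n = log₂(262.6/76.76) = ln(3.4211)/ln 2 ≈ 1.7744 half-lives.
t = n × t½ = 1.7744 × 97.352 ≈ 172.75 minutes.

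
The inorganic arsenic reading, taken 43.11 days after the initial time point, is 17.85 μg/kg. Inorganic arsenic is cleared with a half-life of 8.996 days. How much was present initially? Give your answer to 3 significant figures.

495 μg/kg

Number of half-lives elapsed: n = 43.11/8.996 ≈ 4.7921.
A₀ = A × 2^n = 17.85 × 2^4.7921 = 17.85 × 27.706 ≈ 494.55 μg/kg.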